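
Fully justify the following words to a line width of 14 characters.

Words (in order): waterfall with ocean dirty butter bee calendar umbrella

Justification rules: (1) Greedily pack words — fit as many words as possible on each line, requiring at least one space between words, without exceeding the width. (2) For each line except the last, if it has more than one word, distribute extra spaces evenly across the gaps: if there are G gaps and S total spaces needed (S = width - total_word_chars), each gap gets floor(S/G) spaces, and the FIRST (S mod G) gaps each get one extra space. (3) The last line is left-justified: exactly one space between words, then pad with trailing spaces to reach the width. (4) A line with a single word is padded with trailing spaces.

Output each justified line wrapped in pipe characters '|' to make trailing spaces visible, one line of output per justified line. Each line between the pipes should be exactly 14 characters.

Answer: |waterfall with|
|ocean    dirty|
|butter     bee|
|calendar      |
|umbrella      |

Derivation:
Line 1: ['waterfall', 'with'] (min_width=14, slack=0)
Line 2: ['ocean', 'dirty'] (min_width=11, slack=3)
Line 3: ['butter', 'bee'] (min_width=10, slack=4)
Line 4: ['calendar'] (min_width=8, slack=6)
Line 5: ['umbrella'] (min_width=8, slack=6)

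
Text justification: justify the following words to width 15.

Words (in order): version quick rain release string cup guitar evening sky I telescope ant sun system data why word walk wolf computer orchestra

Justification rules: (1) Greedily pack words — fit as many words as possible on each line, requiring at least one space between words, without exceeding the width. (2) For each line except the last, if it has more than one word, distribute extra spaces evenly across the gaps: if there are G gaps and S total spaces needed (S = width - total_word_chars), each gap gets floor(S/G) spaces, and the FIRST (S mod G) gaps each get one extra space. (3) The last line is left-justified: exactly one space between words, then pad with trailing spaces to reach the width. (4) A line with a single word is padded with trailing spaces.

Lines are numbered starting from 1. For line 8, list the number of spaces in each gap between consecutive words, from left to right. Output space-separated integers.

Line 1: ['version', 'quick'] (min_width=13, slack=2)
Line 2: ['rain', 'release'] (min_width=12, slack=3)
Line 3: ['string', 'cup'] (min_width=10, slack=5)
Line 4: ['guitar', 'evening'] (min_width=14, slack=1)
Line 5: ['sky', 'I', 'telescope'] (min_width=15, slack=0)
Line 6: ['ant', 'sun', 'system'] (min_width=14, slack=1)
Line 7: ['data', 'why', 'word'] (min_width=13, slack=2)
Line 8: ['walk', 'wolf'] (min_width=9, slack=6)
Line 9: ['computer'] (min_width=8, slack=7)
Line 10: ['orchestra'] (min_width=9, slack=6)

Answer: 7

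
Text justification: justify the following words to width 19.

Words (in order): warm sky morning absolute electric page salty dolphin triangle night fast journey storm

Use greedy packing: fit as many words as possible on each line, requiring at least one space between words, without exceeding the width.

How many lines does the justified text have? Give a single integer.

Answer: 5

Derivation:
Line 1: ['warm', 'sky', 'morning'] (min_width=16, slack=3)
Line 2: ['absolute', 'electric'] (min_width=17, slack=2)
Line 3: ['page', 'salty', 'dolphin'] (min_width=18, slack=1)
Line 4: ['triangle', 'night', 'fast'] (min_width=19, slack=0)
Line 5: ['journey', 'storm'] (min_width=13, slack=6)
Total lines: 5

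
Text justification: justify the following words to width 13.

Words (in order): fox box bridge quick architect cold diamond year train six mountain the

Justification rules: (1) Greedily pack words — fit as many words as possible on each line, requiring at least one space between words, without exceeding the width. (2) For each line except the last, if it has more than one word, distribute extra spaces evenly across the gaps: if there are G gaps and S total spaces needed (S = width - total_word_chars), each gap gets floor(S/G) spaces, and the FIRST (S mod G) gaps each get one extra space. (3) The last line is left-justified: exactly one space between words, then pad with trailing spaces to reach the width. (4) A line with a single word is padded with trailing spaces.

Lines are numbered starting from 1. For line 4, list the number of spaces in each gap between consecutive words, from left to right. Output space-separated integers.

Answer: 2

Derivation:
Line 1: ['fox', 'box'] (min_width=7, slack=6)
Line 2: ['bridge', 'quick'] (min_width=12, slack=1)
Line 3: ['architect'] (min_width=9, slack=4)
Line 4: ['cold', 'diamond'] (min_width=12, slack=1)
Line 5: ['year', 'train'] (min_width=10, slack=3)
Line 6: ['six', 'mountain'] (min_width=12, slack=1)
Line 7: ['the'] (min_width=3, slack=10)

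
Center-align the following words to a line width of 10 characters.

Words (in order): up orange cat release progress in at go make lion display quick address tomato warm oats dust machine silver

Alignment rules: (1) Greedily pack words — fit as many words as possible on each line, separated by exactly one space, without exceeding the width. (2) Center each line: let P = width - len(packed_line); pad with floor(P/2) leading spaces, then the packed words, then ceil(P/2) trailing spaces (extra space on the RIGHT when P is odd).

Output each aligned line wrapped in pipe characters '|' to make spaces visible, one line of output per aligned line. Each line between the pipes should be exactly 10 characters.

Line 1: ['up', 'orange'] (min_width=9, slack=1)
Line 2: ['cat'] (min_width=3, slack=7)
Line 3: ['release'] (min_width=7, slack=3)
Line 4: ['progress'] (min_width=8, slack=2)
Line 5: ['in', 'at', 'go'] (min_width=8, slack=2)
Line 6: ['make', 'lion'] (min_width=9, slack=1)
Line 7: ['display'] (min_width=7, slack=3)
Line 8: ['quick'] (min_width=5, slack=5)
Line 9: ['address'] (min_width=7, slack=3)
Line 10: ['tomato'] (min_width=6, slack=4)
Line 11: ['warm', 'oats'] (min_width=9, slack=1)
Line 12: ['dust'] (min_width=4, slack=6)
Line 13: ['machine'] (min_width=7, slack=3)
Line 14: ['silver'] (min_width=6, slack=4)

Answer: |up orange |
|   cat    |
| release  |
| progress |
| in at go |
|make lion |
| display  |
|  quick   |
| address  |
|  tomato  |
|warm oats |
|   dust   |
| machine  |
|  silver  |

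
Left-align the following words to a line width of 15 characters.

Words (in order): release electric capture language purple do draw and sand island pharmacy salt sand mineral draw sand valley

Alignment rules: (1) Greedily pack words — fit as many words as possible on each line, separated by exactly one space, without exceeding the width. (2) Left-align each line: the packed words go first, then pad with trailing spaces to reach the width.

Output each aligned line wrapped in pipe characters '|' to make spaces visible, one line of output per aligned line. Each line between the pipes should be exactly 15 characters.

Answer: |release        |
|electric       |
|capture        |
|language purple|
|do draw and    |
|sand island    |
|pharmacy salt  |
|sand mineral   |
|draw sand      |
|valley         |

Derivation:
Line 1: ['release'] (min_width=7, slack=8)
Line 2: ['electric'] (min_width=8, slack=7)
Line 3: ['capture'] (min_width=7, slack=8)
Line 4: ['language', 'purple'] (min_width=15, slack=0)
Line 5: ['do', 'draw', 'and'] (min_width=11, slack=4)
Line 6: ['sand', 'island'] (min_width=11, slack=4)
Line 7: ['pharmacy', 'salt'] (min_width=13, slack=2)
Line 8: ['sand', 'mineral'] (min_width=12, slack=3)
Line 9: ['draw', 'sand'] (min_width=9, slack=6)
Line 10: ['valley'] (min_width=6, slack=9)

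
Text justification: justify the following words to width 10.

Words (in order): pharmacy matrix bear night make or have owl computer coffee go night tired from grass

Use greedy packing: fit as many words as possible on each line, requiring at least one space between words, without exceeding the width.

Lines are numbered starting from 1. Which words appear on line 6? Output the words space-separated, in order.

Answer: computer

Derivation:
Line 1: ['pharmacy'] (min_width=8, slack=2)
Line 2: ['matrix'] (min_width=6, slack=4)
Line 3: ['bear', 'night'] (min_width=10, slack=0)
Line 4: ['make', 'or'] (min_width=7, slack=3)
Line 5: ['have', 'owl'] (min_width=8, slack=2)
Line 6: ['computer'] (min_width=8, slack=2)
Line 7: ['coffee', 'go'] (min_width=9, slack=1)
Line 8: ['night'] (min_width=5, slack=5)
Line 9: ['tired', 'from'] (min_width=10, slack=0)
Line 10: ['grass'] (min_width=5, slack=5)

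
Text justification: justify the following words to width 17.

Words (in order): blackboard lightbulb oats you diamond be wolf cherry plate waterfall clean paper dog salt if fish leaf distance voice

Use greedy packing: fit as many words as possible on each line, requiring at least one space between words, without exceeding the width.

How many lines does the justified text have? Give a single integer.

Answer: 8

Derivation:
Line 1: ['blackboard'] (min_width=10, slack=7)
Line 2: ['lightbulb', 'oats'] (min_width=14, slack=3)
Line 3: ['you', 'diamond', 'be'] (min_width=14, slack=3)
Line 4: ['wolf', 'cherry', 'plate'] (min_width=17, slack=0)
Line 5: ['waterfall', 'clean'] (min_width=15, slack=2)
Line 6: ['paper', 'dog', 'salt', 'if'] (min_width=17, slack=0)
Line 7: ['fish', 'leaf'] (min_width=9, slack=8)
Line 8: ['distance', 'voice'] (min_width=14, slack=3)
Total lines: 8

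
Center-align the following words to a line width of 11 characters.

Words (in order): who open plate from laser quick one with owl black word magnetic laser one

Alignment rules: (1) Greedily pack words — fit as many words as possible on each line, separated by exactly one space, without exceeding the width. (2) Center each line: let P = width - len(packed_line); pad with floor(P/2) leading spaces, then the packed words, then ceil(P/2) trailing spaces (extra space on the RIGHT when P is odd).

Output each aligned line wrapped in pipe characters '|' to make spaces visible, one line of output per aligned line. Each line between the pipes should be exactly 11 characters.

Answer: | who open  |
|plate from |
|laser quick|
| one with  |
| owl black |
|   word    |
| magnetic  |
| laser one |

Derivation:
Line 1: ['who', 'open'] (min_width=8, slack=3)
Line 2: ['plate', 'from'] (min_width=10, slack=1)
Line 3: ['laser', 'quick'] (min_width=11, slack=0)
Line 4: ['one', 'with'] (min_width=8, slack=3)
Line 5: ['owl', 'black'] (min_width=9, slack=2)
Line 6: ['word'] (min_width=4, slack=7)
Line 7: ['magnetic'] (min_width=8, slack=3)
Line 8: ['laser', 'one'] (min_width=9, slack=2)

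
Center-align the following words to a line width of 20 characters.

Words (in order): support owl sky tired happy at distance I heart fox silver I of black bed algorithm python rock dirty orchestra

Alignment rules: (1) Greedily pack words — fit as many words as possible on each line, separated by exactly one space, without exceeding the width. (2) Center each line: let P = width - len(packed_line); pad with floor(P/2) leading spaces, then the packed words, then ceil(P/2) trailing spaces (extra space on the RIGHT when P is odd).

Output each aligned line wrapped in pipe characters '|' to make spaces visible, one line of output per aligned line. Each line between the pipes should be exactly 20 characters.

Line 1: ['support', 'owl', 'sky'] (min_width=15, slack=5)
Line 2: ['tired', 'happy', 'at'] (min_width=14, slack=6)
Line 3: ['distance', 'I', 'heart', 'fox'] (min_width=20, slack=0)
Line 4: ['silver', 'I', 'of', 'black'] (min_width=17, slack=3)
Line 5: ['bed', 'algorithm', 'python'] (min_width=20, slack=0)
Line 6: ['rock', 'dirty', 'orchestra'] (min_width=20, slack=0)

Answer: |  support owl sky   |
|   tired happy at   |
|distance I heart fox|
| silver I of black  |
|bed algorithm python|
|rock dirty orchestra|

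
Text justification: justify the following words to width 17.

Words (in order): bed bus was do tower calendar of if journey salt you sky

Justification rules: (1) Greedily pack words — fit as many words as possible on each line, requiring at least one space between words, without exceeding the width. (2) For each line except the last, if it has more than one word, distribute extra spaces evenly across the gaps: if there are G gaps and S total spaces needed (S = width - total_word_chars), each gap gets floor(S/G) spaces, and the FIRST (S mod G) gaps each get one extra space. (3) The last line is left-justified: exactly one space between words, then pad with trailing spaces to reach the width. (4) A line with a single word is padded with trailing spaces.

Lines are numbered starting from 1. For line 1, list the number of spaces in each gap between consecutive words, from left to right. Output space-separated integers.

Line 1: ['bed', 'bus', 'was', 'do'] (min_width=14, slack=3)
Line 2: ['tower', 'calendar', 'of'] (min_width=17, slack=0)
Line 3: ['if', 'journey', 'salt'] (min_width=15, slack=2)
Line 4: ['you', 'sky'] (min_width=7, slack=10)

Answer: 2 2 2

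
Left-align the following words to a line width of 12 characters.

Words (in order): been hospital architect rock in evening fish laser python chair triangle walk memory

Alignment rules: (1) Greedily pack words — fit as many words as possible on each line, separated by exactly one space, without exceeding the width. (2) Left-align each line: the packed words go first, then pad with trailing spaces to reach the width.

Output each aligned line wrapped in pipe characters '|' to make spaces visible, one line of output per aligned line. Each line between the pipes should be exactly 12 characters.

Line 1: ['been'] (min_width=4, slack=8)
Line 2: ['hospital'] (min_width=8, slack=4)
Line 3: ['architect'] (min_width=9, slack=3)
Line 4: ['rock', 'in'] (min_width=7, slack=5)
Line 5: ['evening', 'fish'] (min_width=12, slack=0)
Line 6: ['laser', 'python'] (min_width=12, slack=0)
Line 7: ['chair'] (min_width=5, slack=7)
Line 8: ['triangle'] (min_width=8, slack=4)
Line 9: ['walk', 'memory'] (min_width=11, slack=1)

Answer: |been        |
|hospital    |
|architect   |
|rock in     |
|evening fish|
|laser python|
|chair       |
|triangle    |
|walk memory |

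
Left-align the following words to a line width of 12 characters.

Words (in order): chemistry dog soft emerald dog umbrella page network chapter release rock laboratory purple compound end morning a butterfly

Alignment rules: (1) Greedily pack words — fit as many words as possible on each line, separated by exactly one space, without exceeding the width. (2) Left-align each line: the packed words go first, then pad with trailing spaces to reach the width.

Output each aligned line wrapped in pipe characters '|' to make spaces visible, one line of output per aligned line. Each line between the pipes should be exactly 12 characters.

Line 1: ['chemistry'] (min_width=9, slack=3)
Line 2: ['dog', 'soft'] (min_width=8, slack=4)
Line 3: ['emerald', 'dog'] (min_width=11, slack=1)
Line 4: ['umbrella'] (min_width=8, slack=4)
Line 5: ['page', 'network'] (min_width=12, slack=0)
Line 6: ['chapter'] (min_width=7, slack=5)
Line 7: ['release', 'rock'] (min_width=12, slack=0)
Line 8: ['laboratory'] (min_width=10, slack=2)
Line 9: ['purple'] (min_width=6, slack=6)
Line 10: ['compound', 'end'] (min_width=12, slack=0)
Line 11: ['morning', 'a'] (min_width=9, slack=3)
Line 12: ['butterfly'] (min_width=9, slack=3)

Answer: |chemistry   |
|dog soft    |
|emerald dog |
|umbrella    |
|page network|
|chapter     |
|release rock|
|laboratory  |
|purple      |
|compound end|
|morning a   |
|butterfly   |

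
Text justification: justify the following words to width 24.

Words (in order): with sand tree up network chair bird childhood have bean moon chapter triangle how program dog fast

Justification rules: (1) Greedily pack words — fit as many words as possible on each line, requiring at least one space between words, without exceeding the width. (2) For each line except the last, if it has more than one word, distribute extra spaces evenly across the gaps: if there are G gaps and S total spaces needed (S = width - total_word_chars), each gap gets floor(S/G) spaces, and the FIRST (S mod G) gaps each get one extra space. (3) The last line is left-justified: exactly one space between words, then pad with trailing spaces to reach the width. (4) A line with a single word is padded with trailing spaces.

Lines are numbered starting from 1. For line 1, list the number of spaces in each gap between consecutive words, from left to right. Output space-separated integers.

Line 1: ['with', 'sand', 'tree', 'up'] (min_width=17, slack=7)
Line 2: ['network', 'chair', 'bird'] (min_width=18, slack=6)
Line 3: ['childhood', 'have', 'bean', 'moon'] (min_width=24, slack=0)
Line 4: ['chapter', 'triangle', 'how'] (min_width=20, slack=4)
Line 5: ['program', 'dog', 'fast'] (min_width=16, slack=8)

Answer: 4 3 3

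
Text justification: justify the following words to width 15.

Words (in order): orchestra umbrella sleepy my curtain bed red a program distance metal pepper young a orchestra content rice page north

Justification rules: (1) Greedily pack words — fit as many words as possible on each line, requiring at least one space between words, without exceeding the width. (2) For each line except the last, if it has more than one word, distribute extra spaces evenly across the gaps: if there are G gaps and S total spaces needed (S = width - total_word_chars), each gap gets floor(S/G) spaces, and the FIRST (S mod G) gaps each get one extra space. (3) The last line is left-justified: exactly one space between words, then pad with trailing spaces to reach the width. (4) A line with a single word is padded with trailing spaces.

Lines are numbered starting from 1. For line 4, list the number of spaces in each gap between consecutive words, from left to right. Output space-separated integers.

Line 1: ['orchestra'] (min_width=9, slack=6)
Line 2: ['umbrella', 'sleepy'] (min_width=15, slack=0)
Line 3: ['my', 'curtain', 'bed'] (min_width=14, slack=1)
Line 4: ['red', 'a', 'program'] (min_width=13, slack=2)
Line 5: ['distance', 'metal'] (min_width=14, slack=1)
Line 6: ['pepper', 'young', 'a'] (min_width=14, slack=1)
Line 7: ['orchestra'] (min_width=9, slack=6)
Line 8: ['content', 'rice'] (min_width=12, slack=3)
Line 9: ['page', 'north'] (min_width=10, slack=5)

Answer: 2 2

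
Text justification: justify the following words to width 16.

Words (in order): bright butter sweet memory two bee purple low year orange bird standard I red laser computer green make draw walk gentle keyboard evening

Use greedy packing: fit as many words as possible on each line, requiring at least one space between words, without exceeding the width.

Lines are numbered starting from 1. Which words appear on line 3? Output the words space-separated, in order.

Line 1: ['bright', 'butter'] (min_width=13, slack=3)
Line 2: ['sweet', 'memory', 'two'] (min_width=16, slack=0)
Line 3: ['bee', 'purple', 'low'] (min_width=14, slack=2)
Line 4: ['year', 'orange', 'bird'] (min_width=16, slack=0)
Line 5: ['standard', 'I', 'red'] (min_width=14, slack=2)
Line 6: ['laser', 'computer'] (min_width=14, slack=2)
Line 7: ['green', 'make', 'draw'] (min_width=15, slack=1)
Line 8: ['walk', 'gentle'] (min_width=11, slack=5)
Line 9: ['keyboard', 'evening'] (min_width=16, slack=0)

Answer: bee purple low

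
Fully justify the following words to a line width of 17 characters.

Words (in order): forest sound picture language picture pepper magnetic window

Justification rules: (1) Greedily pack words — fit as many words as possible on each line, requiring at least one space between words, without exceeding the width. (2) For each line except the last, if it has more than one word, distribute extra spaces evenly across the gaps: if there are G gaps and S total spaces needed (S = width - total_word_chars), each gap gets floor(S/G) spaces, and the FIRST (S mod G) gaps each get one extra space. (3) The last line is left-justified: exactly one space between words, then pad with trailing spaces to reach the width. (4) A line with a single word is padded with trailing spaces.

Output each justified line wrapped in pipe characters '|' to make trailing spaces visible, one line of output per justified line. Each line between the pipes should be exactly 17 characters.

Line 1: ['forest', 'sound'] (min_width=12, slack=5)
Line 2: ['picture', 'language'] (min_width=16, slack=1)
Line 3: ['picture', 'pepper'] (min_width=14, slack=3)
Line 4: ['magnetic', 'window'] (min_width=15, slack=2)

Answer: |forest      sound|
|picture  language|
|picture    pepper|
|magnetic window  |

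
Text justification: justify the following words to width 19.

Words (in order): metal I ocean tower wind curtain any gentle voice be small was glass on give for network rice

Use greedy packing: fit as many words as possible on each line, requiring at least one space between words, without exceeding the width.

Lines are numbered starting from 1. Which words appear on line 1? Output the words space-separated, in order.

Line 1: ['metal', 'I', 'ocean', 'tower'] (min_width=19, slack=0)
Line 2: ['wind', 'curtain', 'any'] (min_width=16, slack=3)
Line 3: ['gentle', 'voice', 'be'] (min_width=15, slack=4)
Line 4: ['small', 'was', 'glass', 'on'] (min_width=18, slack=1)
Line 5: ['give', 'for', 'network'] (min_width=16, slack=3)
Line 6: ['rice'] (min_width=4, slack=15)

Answer: metal I ocean tower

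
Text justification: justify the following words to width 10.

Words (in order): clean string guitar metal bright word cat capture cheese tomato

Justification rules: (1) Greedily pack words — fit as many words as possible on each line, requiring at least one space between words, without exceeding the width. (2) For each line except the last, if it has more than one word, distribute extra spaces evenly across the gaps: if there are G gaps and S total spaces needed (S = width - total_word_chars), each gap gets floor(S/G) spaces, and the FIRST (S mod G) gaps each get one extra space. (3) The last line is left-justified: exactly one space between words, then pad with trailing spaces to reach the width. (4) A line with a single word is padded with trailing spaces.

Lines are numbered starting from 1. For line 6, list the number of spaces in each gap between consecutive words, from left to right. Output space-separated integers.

Line 1: ['clean'] (min_width=5, slack=5)
Line 2: ['string'] (min_width=6, slack=4)
Line 3: ['guitar'] (min_width=6, slack=4)
Line 4: ['metal'] (min_width=5, slack=5)
Line 5: ['bright'] (min_width=6, slack=4)
Line 6: ['word', 'cat'] (min_width=8, slack=2)
Line 7: ['capture'] (min_width=7, slack=3)
Line 8: ['cheese'] (min_width=6, slack=4)
Line 9: ['tomato'] (min_width=6, slack=4)

Answer: 3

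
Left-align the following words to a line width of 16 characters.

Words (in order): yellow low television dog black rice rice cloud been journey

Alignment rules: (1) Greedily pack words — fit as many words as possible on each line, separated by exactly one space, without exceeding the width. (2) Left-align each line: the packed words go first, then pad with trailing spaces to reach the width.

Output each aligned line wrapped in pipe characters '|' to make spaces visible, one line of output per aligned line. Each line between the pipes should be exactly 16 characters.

Answer: |yellow low      |
|television dog  |
|black rice rice |
|cloud been      |
|journey         |

Derivation:
Line 1: ['yellow', 'low'] (min_width=10, slack=6)
Line 2: ['television', 'dog'] (min_width=14, slack=2)
Line 3: ['black', 'rice', 'rice'] (min_width=15, slack=1)
Line 4: ['cloud', 'been'] (min_width=10, slack=6)
Line 5: ['journey'] (min_width=7, slack=9)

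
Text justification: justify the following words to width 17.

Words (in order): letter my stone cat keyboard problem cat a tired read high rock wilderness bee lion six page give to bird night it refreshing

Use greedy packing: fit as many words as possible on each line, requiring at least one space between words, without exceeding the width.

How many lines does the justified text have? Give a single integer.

Answer: 9

Derivation:
Line 1: ['letter', 'my', 'stone'] (min_width=15, slack=2)
Line 2: ['cat', 'keyboard'] (min_width=12, slack=5)
Line 3: ['problem', 'cat', 'a'] (min_width=13, slack=4)
Line 4: ['tired', 'read', 'high'] (min_width=15, slack=2)
Line 5: ['rock', 'wilderness'] (min_width=15, slack=2)
Line 6: ['bee', 'lion', 'six', 'page'] (min_width=17, slack=0)
Line 7: ['give', 'to', 'bird'] (min_width=12, slack=5)
Line 8: ['night', 'it'] (min_width=8, slack=9)
Line 9: ['refreshing'] (min_width=10, slack=7)
Total lines: 9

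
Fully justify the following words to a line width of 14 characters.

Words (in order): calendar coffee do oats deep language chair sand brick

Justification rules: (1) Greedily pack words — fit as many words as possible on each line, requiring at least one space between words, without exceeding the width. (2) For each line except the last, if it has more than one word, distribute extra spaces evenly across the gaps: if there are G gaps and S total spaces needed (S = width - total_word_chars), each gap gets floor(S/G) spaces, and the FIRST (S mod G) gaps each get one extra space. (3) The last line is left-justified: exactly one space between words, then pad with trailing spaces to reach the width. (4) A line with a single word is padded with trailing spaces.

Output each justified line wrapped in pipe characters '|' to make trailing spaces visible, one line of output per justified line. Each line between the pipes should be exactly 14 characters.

Line 1: ['calendar'] (min_width=8, slack=6)
Line 2: ['coffee', 'do', 'oats'] (min_width=14, slack=0)
Line 3: ['deep', 'language'] (min_width=13, slack=1)
Line 4: ['chair', 'sand'] (min_width=10, slack=4)
Line 5: ['brick'] (min_width=5, slack=9)

Answer: |calendar      |
|coffee do oats|
|deep  language|
|chair     sand|
|brick         |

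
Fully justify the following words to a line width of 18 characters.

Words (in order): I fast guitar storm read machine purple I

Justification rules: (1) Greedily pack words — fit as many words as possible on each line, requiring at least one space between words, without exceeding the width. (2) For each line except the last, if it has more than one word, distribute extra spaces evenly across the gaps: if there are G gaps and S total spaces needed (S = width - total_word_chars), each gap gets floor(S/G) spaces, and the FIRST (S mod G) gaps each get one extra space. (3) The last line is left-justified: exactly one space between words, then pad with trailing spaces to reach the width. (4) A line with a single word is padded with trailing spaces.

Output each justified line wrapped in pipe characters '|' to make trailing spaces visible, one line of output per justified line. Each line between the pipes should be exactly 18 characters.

Line 1: ['I', 'fast', 'guitar'] (min_width=13, slack=5)
Line 2: ['storm', 'read', 'machine'] (min_width=18, slack=0)
Line 3: ['purple', 'I'] (min_width=8, slack=10)

Answer: |I    fast   guitar|
|storm read machine|
|purple I          |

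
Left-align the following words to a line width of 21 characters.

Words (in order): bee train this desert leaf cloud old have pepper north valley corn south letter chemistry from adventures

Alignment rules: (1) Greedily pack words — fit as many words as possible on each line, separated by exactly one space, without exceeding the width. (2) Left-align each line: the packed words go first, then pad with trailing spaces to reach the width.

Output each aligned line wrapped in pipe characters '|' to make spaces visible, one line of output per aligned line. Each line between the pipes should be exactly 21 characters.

Answer: |bee train this desert|
|leaf cloud old have  |
|pepper north valley  |
|corn south letter    |
|chemistry from       |
|adventures           |

Derivation:
Line 1: ['bee', 'train', 'this', 'desert'] (min_width=21, slack=0)
Line 2: ['leaf', 'cloud', 'old', 'have'] (min_width=19, slack=2)
Line 3: ['pepper', 'north', 'valley'] (min_width=19, slack=2)
Line 4: ['corn', 'south', 'letter'] (min_width=17, slack=4)
Line 5: ['chemistry', 'from'] (min_width=14, slack=7)
Line 6: ['adventures'] (min_width=10, slack=11)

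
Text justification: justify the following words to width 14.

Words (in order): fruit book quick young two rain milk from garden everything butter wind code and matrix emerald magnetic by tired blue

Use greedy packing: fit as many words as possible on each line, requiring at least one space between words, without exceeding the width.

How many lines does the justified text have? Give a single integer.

Answer: 10

Derivation:
Line 1: ['fruit', 'book'] (min_width=10, slack=4)
Line 2: ['quick', 'young'] (min_width=11, slack=3)
Line 3: ['two', 'rain', 'milk'] (min_width=13, slack=1)
Line 4: ['from', 'garden'] (min_width=11, slack=3)
Line 5: ['everything'] (min_width=10, slack=4)
Line 6: ['butter', 'wind'] (min_width=11, slack=3)
Line 7: ['code', 'and'] (min_width=8, slack=6)
Line 8: ['matrix', 'emerald'] (min_width=14, slack=0)
Line 9: ['magnetic', 'by'] (min_width=11, slack=3)
Line 10: ['tired', 'blue'] (min_width=10, slack=4)
Total lines: 10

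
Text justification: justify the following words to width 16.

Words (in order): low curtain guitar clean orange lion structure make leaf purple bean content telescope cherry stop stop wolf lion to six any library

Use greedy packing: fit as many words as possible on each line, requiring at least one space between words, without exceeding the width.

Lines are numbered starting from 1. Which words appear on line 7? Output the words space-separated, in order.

Answer: telescope cherry

Derivation:
Line 1: ['low', 'curtain'] (min_width=11, slack=5)
Line 2: ['guitar', 'clean'] (min_width=12, slack=4)
Line 3: ['orange', 'lion'] (min_width=11, slack=5)
Line 4: ['structure', 'make'] (min_width=14, slack=2)
Line 5: ['leaf', 'purple', 'bean'] (min_width=16, slack=0)
Line 6: ['content'] (min_width=7, slack=9)
Line 7: ['telescope', 'cherry'] (min_width=16, slack=0)
Line 8: ['stop', 'stop', 'wolf'] (min_width=14, slack=2)
Line 9: ['lion', 'to', 'six', 'any'] (min_width=15, slack=1)
Line 10: ['library'] (min_width=7, slack=9)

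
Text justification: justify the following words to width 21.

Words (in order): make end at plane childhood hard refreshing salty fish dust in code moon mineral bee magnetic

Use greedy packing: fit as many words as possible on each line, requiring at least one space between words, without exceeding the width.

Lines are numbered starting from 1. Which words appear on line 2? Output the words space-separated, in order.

Line 1: ['make', 'end', 'at', 'plane'] (min_width=17, slack=4)
Line 2: ['childhood', 'hard'] (min_width=14, slack=7)
Line 3: ['refreshing', 'salty', 'fish'] (min_width=21, slack=0)
Line 4: ['dust', 'in', 'code', 'moon'] (min_width=17, slack=4)
Line 5: ['mineral', 'bee', 'magnetic'] (min_width=20, slack=1)

Answer: childhood hard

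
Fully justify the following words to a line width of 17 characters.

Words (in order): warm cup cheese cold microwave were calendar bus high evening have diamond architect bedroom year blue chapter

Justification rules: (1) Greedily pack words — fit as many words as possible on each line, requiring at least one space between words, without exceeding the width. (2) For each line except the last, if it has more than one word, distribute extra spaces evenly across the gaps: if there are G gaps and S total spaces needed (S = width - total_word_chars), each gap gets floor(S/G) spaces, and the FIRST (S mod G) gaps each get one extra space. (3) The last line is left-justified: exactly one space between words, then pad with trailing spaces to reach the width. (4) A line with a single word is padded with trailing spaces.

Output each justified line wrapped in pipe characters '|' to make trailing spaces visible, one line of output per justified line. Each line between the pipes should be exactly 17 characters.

Answer: |warm  cup  cheese|
|cold    microwave|
|were calendar bus|
|high evening have|
|diamond architect|
|bedroom year blue|
|chapter          |

Derivation:
Line 1: ['warm', 'cup', 'cheese'] (min_width=15, slack=2)
Line 2: ['cold', 'microwave'] (min_width=14, slack=3)
Line 3: ['were', 'calendar', 'bus'] (min_width=17, slack=0)
Line 4: ['high', 'evening', 'have'] (min_width=17, slack=0)
Line 5: ['diamond', 'architect'] (min_width=17, slack=0)
Line 6: ['bedroom', 'year', 'blue'] (min_width=17, slack=0)
Line 7: ['chapter'] (min_width=7, slack=10)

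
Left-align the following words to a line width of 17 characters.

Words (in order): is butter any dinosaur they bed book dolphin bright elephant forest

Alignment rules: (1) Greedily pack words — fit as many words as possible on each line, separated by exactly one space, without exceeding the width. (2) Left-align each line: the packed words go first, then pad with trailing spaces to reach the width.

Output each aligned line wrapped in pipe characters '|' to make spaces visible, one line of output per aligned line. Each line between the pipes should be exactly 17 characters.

Line 1: ['is', 'butter', 'any'] (min_width=13, slack=4)
Line 2: ['dinosaur', 'they', 'bed'] (min_width=17, slack=0)
Line 3: ['book', 'dolphin'] (min_width=12, slack=5)
Line 4: ['bright', 'elephant'] (min_width=15, slack=2)
Line 5: ['forest'] (min_width=6, slack=11)

Answer: |is butter any    |
|dinosaur they bed|
|book dolphin     |
|bright elephant  |
|forest           |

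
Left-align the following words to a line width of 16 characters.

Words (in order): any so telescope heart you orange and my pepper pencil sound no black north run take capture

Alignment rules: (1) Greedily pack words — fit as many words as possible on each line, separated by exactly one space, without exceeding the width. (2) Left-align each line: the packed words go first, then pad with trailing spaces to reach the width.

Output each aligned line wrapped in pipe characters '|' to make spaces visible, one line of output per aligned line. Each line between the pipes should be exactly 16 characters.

Answer: |any so telescope|
|heart you orange|
|and my pepper   |
|pencil sound no |
|black north run |
|take capture    |

Derivation:
Line 1: ['any', 'so', 'telescope'] (min_width=16, slack=0)
Line 2: ['heart', 'you', 'orange'] (min_width=16, slack=0)
Line 3: ['and', 'my', 'pepper'] (min_width=13, slack=3)
Line 4: ['pencil', 'sound', 'no'] (min_width=15, slack=1)
Line 5: ['black', 'north', 'run'] (min_width=15, slack=1)
Line 6: ['take', 'capture'] (min_width=12, slack=4)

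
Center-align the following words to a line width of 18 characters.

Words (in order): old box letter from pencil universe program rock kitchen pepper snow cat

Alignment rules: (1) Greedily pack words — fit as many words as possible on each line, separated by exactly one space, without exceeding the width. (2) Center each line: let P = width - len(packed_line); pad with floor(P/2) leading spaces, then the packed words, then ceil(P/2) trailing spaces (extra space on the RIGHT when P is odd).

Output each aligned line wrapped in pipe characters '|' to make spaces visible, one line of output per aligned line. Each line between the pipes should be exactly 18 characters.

Line 1: ['old', 'box', 'letter'] (min_width=14, slack=4)
Line 2: ['from', 'pencil'] (min_width=11, slack=7)
Line 3: ['universe', 'program'] (min_width=16, slack=2)
Line 4: ['rock', 'kitchen'] (min_width=12, slack=6)
Line 5: ['pepper', 'snow', 'cat'] (min_width=15, slack=3)

Answer: |  old box letter  |
|   from pencil    |
| universe program |
|   rock kitchen   |
| pepper snow cat  |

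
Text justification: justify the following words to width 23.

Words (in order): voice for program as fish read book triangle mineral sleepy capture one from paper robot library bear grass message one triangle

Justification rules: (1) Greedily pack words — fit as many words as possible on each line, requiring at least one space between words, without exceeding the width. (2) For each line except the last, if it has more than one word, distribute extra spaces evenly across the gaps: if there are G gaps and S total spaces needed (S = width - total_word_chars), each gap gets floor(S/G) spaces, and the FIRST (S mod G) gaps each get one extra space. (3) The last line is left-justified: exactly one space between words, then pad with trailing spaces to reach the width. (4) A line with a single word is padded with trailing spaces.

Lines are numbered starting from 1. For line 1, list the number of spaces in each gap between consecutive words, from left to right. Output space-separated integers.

Answer: 2 2 2

Derivation:
Line 1: ['voice', 'for', 'program', 'as'] (min_width=20, slack=3)
Line 2: ['fish', 'read', 'book', 'triangle'] (min_width=23, slack=0)
Line 3: ['mineral', 'sleepy', 'capture'] (min_width=22, slack=1)
Line 4: ['one', 'from', 'paper', 'robot'] (min_width=20, slack=3)
Line 5: ['library', 'bear', 'grass'] (min_width=18, slack=5)
Line 6: ['message', 'one', 'triangle'] (min_width=20, slack=3)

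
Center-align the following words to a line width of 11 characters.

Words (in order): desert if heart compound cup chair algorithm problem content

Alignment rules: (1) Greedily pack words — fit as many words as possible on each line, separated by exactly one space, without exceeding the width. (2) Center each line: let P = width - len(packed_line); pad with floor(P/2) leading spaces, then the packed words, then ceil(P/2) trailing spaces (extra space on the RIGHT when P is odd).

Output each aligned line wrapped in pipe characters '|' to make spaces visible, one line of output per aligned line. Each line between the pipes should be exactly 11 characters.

Line 1: ['desert', 'if'] (min_width=9, slack=2)
Line 2: ['heart'] (min_width=5, slack=6)
Line 3: ['compound'] (min_width=8, slack=3)
Line 4: ['cup', 'chair'] (min_width=9, slack=2)
Line 5: ['algorithm'] (min_width=9, slack=2)
Line 6: ['problem'] (min_width=7, slack=4)
Line 7: ['content'] (min_width=7, slack=4)

Answer: | desert if |
|   heart   |
| compound  |
| cup chair |
| algorithm |
|  problem  |
|  content  |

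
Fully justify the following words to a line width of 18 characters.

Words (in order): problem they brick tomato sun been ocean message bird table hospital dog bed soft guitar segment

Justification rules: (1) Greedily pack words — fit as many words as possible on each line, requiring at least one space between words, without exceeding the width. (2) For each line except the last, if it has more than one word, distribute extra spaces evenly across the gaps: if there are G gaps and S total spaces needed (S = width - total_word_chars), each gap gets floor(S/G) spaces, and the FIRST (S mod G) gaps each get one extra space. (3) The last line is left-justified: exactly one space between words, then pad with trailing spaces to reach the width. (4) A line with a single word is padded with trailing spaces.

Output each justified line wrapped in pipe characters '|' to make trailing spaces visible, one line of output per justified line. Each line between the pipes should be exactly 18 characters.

Answer: |problem they brick|
|tomato   sun  been|
|ocean message bird|
|table hospital dog|
|bed   soft  guitar|
|segment           |

Derivation:
Line 1: ['problem', 'they', 'brick'] (min_width=18, slack=0)
Line 2: ['tomato', 'sun', 'been'] (min_width=15, slack=3)
Line 3: ['ocean', 'message', 'bird'] (min_width=18, slack=0)
Line 4: ['table', 'hospital', 'dog'] (min_width=18, slack=0)
Line 5: ['bed', 'soft', 'guitar'] (min_width=15, slack=3)
Line 6: ['segment'] (min_width=7, slack=11)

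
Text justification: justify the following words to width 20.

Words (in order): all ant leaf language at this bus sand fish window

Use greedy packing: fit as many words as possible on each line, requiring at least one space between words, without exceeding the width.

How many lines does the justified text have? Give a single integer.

Answer: 3

Derivation:
Line 1: ['all', 'ant', 'leaf'] (min_width=12, slack=8)
Line 2: ['language', 'at', 'this', 'bus'] (min_width=20, slack=0)
Line 3: ['sand', 'fish', 'window'] (min_width=16, slack=4)
Total lines: 3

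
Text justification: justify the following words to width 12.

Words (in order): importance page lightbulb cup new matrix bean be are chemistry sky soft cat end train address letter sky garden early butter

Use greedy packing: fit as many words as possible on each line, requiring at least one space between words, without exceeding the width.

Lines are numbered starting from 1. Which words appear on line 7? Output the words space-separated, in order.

Answer: chemistry

Derivation:
Line 1: ['importance'] (min_width=10, slack=2)
Line 2: ['page'] (min_width=4, slack=8)
Line 3: ['lightbulb'] (min_width=9, slack=3)
Line 4: ['cup', 'new'] (min_width=7, slack=5)
Line 5: ['matrix', 'bean'] (min_width=11, slack=1)
Line 6: ['be', 'are'] (min_width=6, slack=6)
Line 7: ['chemistry'] (min_width=9, slack=3)
Line 8: ['sky', 'soft', 'cat'] (min_width=12, slack=0)
Line 9: ['end', 'train'] (min_width=9, slack=3)
Line 10: ['address'] (min_width=7, slack=5)
Line 11: ['letter', 'sky'] (min_width=10, slack=2)
Line 12: ['garden', 'early'] (min_width=12, slack=0)
Line 13: ['butter'] (min_width=6, slack=6)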